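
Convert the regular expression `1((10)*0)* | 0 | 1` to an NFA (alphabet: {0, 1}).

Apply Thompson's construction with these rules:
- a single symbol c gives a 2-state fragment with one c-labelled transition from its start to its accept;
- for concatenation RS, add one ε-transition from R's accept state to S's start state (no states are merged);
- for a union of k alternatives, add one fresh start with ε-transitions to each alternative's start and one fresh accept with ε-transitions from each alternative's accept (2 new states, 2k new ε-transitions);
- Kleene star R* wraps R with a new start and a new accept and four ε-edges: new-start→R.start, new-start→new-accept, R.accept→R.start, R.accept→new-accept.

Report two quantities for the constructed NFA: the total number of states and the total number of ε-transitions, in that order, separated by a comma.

18, 17

By structural recursion:
Each of the 6 symbol leaves contributes 2 states and 0 ε-transitions.
  10 = 4 states, 1 ε-transition
  (10)* = 6 states, 5 ε-transitions
  (10)*0 = 8 states, 6 ε-transitions
  ((10)*0)* = 10 states, 10 ε-transitions
  1((10)*0)* = 12 states, 11 ε-transitions
  1((10)*0)* | 0 | 1 = 18 states, 17 ε-transitions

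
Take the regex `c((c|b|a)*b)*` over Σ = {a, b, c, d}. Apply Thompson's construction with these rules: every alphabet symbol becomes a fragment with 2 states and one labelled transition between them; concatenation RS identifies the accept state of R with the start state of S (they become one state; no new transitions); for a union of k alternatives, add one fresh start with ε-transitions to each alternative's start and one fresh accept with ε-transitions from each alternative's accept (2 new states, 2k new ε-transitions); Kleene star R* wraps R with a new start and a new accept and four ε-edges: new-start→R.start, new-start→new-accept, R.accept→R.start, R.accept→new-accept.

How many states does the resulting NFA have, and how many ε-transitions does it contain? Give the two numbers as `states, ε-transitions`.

14, 14

Building bottom-up:
Each of the 5 symbol leaves contributes 2 states and 0 ε-transitions.
  c|b|a → 8 states, 6 ε-transitions
  (c|b|a)* → 10 states, 10 ε-transitions
  (c|b|a)*b → 11 states, 10 ε-transitions
  ((c|b|a)*b)* → 13 states, 14 ε-transitions
  c((c|b|a)*b)* → 14 states, 14 ε-transitions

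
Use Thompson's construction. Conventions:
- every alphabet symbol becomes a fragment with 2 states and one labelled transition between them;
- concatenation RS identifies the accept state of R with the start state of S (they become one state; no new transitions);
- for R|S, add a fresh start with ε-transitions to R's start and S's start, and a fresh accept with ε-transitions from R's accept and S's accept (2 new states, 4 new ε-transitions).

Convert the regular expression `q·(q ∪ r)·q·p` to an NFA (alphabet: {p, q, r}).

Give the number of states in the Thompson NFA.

By structural recursion:
Each of the 5 symbol leaves contributes a 2-state fragment.
  q ∪ r → 6 states
  q·(q ∪ r)·q·p → 9 states

9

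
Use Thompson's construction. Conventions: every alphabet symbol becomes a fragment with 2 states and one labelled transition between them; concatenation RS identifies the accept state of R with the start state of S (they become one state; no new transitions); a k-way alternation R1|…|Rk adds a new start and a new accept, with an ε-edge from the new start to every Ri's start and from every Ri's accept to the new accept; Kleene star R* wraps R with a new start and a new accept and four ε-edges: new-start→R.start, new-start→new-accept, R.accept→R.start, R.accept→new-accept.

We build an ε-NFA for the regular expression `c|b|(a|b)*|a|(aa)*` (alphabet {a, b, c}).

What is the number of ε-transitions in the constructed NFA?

22

By structural recursion:
Each of the 7 symbol leaves contributes 0 ε-transitions.
  a|b = 4 ε-transitions
  (a|b)* = 8 ε-transitions
  aa = 0 ε-transitions
  (aa)* = 4 ε-transitions
  c|b|(a|b)*|a|(aa)* = 22 ε-transitions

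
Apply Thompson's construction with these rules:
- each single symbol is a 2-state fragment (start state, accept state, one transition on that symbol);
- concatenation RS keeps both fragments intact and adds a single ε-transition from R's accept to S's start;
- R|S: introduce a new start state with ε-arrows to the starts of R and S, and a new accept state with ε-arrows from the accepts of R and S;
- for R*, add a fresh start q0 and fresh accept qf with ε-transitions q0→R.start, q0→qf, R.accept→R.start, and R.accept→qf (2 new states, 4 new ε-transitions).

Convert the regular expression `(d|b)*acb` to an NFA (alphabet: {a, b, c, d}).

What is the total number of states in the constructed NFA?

By structural recursion:
Each of the 5 symbol leaves contributes a 2-state fragment.
  d|b — 6 states
  (d|b)* — 8 states
  (d|b)*acb — 14 states

14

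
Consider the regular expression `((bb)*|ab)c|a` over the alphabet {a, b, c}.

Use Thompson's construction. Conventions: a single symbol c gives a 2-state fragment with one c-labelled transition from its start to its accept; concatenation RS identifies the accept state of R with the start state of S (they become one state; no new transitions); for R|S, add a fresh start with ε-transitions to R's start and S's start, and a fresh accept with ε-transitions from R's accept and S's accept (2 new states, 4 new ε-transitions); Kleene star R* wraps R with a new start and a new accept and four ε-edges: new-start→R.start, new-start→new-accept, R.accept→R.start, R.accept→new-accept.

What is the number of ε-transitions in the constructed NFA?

12

Bottom-up over the parse tree:
Each of the 6 symbol leaves contributes 0 ε-transitions.
  bb → 0 ε-transitions
  (bb)* → 4 ε-transitions
  ab → 0 ε-transitions
  (bb)*|ab → 8 ε-transitions
  ((bb)*|ab)c → 8 ε-transitions
  ((bb)*|ab)c|a → 12 ε-transitions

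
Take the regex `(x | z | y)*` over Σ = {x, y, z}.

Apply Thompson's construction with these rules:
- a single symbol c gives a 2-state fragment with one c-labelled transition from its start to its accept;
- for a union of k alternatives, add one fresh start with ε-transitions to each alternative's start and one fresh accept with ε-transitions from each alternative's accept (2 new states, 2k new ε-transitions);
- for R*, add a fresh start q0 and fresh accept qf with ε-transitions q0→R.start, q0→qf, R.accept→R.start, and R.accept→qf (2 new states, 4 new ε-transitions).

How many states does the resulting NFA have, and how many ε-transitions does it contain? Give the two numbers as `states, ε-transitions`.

10, 10

Recursing over subexpressions:
Each of the 3 symbol leaves contributes 2 states and 0 ε-transitions.
  x | z | y : 8 states, 6 ε-transitions
  (x | z | y)* : 10 states, 10 ε-transitions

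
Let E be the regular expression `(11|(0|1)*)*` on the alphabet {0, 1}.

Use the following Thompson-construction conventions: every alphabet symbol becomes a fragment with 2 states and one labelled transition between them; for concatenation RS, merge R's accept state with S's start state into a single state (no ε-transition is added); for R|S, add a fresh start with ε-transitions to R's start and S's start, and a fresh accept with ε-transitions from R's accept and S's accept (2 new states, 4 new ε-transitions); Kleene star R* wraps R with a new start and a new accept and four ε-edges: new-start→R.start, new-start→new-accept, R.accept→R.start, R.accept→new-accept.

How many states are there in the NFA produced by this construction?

Building bottom-up:
Each of the 4 symbol leaves contributes a 2-state fragment.
  11 : 3 states
  0|1 : 6 states
  (0|1)* : 8 states
  11|(0|1)* : 13 states
  (11|(0|1)*)* : 15 states

15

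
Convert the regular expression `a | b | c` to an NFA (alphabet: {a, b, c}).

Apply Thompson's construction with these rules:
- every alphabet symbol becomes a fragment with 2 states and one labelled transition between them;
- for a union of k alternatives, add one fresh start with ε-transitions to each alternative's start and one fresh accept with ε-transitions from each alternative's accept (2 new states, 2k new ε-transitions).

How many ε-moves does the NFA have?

6

Per subexpression:
Each of the 3 symbol leaves contributes 0 ε-transitions.
  a | b | c : 6 ε-transitions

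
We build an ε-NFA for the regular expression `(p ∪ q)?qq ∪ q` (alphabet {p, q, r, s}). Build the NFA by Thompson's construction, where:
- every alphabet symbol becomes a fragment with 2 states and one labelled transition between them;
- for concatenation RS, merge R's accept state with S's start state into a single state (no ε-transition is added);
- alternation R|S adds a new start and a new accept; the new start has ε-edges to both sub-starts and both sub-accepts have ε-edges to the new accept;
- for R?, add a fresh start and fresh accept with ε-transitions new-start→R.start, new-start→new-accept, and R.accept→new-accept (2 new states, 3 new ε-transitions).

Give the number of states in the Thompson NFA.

Bottom-up over the parse tree:
Each of the 5 symbol leaves contributes a 2-state fragment.
  p ∪ q = 6 states
  (p ∪ q)? = 8 states
  (p ∪ q)?qq = 10 states
  (p ∪ q)?qq ∪ q = 14 states

14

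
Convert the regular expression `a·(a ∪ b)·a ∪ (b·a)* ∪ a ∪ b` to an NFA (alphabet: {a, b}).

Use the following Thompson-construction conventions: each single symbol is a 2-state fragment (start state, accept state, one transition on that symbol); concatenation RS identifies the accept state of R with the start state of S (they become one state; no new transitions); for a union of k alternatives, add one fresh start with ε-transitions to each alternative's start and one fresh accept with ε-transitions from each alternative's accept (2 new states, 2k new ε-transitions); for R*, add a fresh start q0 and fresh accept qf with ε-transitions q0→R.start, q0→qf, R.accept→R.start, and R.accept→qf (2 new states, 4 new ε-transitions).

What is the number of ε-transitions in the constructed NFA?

Bottom-up over the parse tree:
Each of the 8 symbol leaves contributes 0 ε-transitions.
  a ∪ b = 4 ε-transitions
  a·(a ∪ b)·a = 4 ε-transitions
  b·a = 0 ε-transitions
  (b·a)* = 4 ε-transitions
  a·(a ∪ b)·a ∪ (b·a)* ∪ a ∪ b = 16 ε-transitions

16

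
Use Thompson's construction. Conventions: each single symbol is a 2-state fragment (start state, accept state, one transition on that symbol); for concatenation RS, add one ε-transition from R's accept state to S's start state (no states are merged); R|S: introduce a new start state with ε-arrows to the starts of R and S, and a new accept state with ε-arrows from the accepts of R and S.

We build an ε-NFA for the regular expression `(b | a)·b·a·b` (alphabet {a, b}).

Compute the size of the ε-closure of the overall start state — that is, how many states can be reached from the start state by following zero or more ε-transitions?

3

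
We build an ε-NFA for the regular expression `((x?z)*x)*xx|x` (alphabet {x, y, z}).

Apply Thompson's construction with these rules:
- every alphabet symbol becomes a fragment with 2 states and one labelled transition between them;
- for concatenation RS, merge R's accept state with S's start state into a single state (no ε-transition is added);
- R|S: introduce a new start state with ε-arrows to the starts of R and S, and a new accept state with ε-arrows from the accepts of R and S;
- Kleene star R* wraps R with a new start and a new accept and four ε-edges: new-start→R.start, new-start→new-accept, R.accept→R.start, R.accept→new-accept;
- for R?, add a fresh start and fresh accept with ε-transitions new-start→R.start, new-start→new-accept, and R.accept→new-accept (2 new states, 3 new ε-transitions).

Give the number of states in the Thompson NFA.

Per subexpression:
Each of the 6 symbol leaves contributes a 2-state fragment.
  x? — 4 states
  x?z — 5 states
  (x?z)* — 7 states
  (x?z)*x — 8 states
  ((x?z)*x)* — 10 states
  ((x?z)*x)*xx — 12 states
  ((x?z)*x)*xx|x — 16 states

16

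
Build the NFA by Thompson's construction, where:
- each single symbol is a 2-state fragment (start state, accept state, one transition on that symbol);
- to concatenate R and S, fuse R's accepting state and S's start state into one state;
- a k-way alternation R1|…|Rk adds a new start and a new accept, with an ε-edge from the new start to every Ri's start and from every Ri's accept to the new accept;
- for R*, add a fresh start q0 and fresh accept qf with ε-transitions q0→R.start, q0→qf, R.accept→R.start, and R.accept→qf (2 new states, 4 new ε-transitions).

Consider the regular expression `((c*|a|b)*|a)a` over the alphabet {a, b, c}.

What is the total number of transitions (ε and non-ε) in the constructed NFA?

Recursing over subexpressions:
Each of the 5 symbol leaves contributes 1 transition (1 symbol, 0 ε).
  c* — 5 transitions (1 symbol, 4 ε)
  c*|a|b — 13 transitions (3 symbol, 10 ε)
  (c*|a|b)* — 17 transitions (3 symbol, 14 ε)
  (c*|a|b)*|a — 22 transitions (4 symbol, 18 ε)
  ((c*|a|b)*|a)a — 23 transitions (5 symbol, 18 ε)

23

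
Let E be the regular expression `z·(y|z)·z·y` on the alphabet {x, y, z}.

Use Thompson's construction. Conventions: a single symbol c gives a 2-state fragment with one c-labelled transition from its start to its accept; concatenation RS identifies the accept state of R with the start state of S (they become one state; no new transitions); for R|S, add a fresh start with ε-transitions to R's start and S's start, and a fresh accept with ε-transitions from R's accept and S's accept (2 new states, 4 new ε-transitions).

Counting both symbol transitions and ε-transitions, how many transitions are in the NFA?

9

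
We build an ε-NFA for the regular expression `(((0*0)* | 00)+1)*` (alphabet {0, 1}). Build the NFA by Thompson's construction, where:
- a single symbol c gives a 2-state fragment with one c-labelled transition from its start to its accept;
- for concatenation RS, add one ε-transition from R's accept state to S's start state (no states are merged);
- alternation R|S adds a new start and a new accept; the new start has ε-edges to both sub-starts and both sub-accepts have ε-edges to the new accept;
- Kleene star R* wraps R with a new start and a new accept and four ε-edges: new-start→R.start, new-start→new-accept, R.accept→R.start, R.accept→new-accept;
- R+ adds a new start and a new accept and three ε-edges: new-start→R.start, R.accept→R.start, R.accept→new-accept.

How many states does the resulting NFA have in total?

Per subexpression:
Each of the 5 symbol leaves contributes a 2-state fragment.
  0* = 4 states
  0*0 = 6 states
  (0*0)* = 8 states
  00 = 4 states
  (0*0)* | 00 = 14 states
  ((0*0)* | 00)+ = 16 states
  ((0*0)* | 00)+1 = 18 states
  (((0*0)* | 00)+1)* = 20 states

20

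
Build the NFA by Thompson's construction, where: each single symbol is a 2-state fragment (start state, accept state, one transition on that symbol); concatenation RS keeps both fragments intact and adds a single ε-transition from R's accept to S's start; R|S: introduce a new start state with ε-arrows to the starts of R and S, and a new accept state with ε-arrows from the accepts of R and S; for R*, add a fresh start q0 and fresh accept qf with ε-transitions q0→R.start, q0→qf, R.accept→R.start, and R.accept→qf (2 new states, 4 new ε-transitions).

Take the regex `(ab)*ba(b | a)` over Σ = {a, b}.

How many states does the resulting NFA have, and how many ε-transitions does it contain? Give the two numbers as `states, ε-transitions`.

16, 12

Per subexpression:
Each of the 6 symbol leaves contributes 2 states and 0 ε-transitions.
  ab → 4 states, 1 ε-transition
  (ab)* → 6 states, 5 ε-transitions
  b | a → 6 states, 4 ε-transitions
  (ab)*ba(b | a) → 16 states, 12 ε-transitions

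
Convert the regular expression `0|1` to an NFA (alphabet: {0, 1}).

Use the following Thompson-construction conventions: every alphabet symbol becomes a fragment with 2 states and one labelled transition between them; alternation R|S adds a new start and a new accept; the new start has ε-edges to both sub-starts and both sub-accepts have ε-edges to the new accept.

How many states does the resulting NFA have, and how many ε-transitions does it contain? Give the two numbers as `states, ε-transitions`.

6, 4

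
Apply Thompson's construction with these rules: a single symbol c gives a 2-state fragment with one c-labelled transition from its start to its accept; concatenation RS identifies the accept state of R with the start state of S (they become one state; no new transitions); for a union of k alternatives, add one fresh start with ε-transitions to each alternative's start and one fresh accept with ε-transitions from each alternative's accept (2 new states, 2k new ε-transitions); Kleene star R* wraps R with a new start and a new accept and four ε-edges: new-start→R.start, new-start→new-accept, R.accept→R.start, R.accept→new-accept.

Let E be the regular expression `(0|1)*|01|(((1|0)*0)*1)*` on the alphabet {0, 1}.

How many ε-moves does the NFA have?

Per subexpression:
Each of the 8 symbol leaves contributes 0 ε-transitions.
  0|1 : 4 ε-transitions
  (0|1)* : 8 ε-transitions
  01 : 0 ε-transitions
  1|0 : 4 ε-transitions
  (1|0)* : 8 ε-transitions
  (1|0)*0 : 8 ε-transitions
  ((1|0)*0)* : 12 ε-transitions
  ((1|0)*0)*1 : 12 ε-transitions
  (((1|0)*0)*1)* : 16 ε-transitions
  (0|1)*|01|(((1|0)*0)*1)* : 30 ε-transitions

30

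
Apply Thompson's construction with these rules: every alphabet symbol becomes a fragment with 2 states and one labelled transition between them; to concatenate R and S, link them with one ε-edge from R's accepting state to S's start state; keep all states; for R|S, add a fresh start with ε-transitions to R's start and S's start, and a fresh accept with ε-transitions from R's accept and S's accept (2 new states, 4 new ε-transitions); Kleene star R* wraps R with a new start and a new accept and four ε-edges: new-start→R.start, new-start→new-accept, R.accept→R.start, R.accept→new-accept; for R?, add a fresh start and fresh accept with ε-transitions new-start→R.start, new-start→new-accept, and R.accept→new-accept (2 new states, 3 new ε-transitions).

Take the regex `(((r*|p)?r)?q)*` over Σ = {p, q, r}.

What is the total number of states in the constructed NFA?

18

Recursing over subexpressions:
Each of the 4 symbol leaves contributes a 2-state fragment.
  r* → 4 states
  r*|p → 8 states
  (r*|p)? → 10 states
  (r*|p)?r → 12 states
  ((r*|p)?r)? → 14 states
  ((r*|p)?r)?q → 16 states
  (((r*|p)?r)?q)* → 18 states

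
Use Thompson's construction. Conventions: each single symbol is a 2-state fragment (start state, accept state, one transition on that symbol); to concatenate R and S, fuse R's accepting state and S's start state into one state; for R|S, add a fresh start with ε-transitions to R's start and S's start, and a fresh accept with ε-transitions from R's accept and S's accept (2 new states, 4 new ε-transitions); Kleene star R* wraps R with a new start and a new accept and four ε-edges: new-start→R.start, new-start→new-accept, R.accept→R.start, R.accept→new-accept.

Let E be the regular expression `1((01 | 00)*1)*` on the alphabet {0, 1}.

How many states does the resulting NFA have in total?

14

By structural recursion:
Each of the 6 symbol leaves contributes a 2-state fragment.
  01 : 3 states
  00 : 3 states
  01 | 00 : 8 states
  (01 | 00)* : 10 states
  (01 | 00)*1 : 11 states
  ((01 | 00)*1)* : 13 states
  1((01 | 00)*1)* : 14 states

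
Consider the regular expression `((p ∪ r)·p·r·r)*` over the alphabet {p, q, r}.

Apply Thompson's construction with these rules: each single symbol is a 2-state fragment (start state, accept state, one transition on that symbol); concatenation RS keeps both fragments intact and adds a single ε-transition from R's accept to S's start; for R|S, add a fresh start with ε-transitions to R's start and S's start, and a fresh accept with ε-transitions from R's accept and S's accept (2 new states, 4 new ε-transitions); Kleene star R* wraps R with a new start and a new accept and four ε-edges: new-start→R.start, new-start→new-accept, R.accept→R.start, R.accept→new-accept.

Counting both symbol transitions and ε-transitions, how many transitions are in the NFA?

16

By structural recursion:
Each of the 5 symbol leaves contributes 1 transition (1 symbol, 0 ε).
  p ∪ r = 6 transitions (2 symbol, 4 ε)
  (p ∪ r)·p·r·r = 12 transitions (5 symbol, 7 ε)
  ((p ∪ r)·p·r·r)* = 16 transitions (5 symbol, 11 ε)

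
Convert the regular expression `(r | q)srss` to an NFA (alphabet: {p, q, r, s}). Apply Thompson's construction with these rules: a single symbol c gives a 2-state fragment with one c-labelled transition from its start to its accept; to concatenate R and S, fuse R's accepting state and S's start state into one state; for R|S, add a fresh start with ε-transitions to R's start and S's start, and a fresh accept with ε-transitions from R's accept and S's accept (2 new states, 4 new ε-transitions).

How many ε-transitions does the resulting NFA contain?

Per subexpression:
Each of the 6 symbol leaves contributes 0 ε-transitions.
  r | q = 4 ε-transitions
  (r | q)srss = 4 ε-transitions

4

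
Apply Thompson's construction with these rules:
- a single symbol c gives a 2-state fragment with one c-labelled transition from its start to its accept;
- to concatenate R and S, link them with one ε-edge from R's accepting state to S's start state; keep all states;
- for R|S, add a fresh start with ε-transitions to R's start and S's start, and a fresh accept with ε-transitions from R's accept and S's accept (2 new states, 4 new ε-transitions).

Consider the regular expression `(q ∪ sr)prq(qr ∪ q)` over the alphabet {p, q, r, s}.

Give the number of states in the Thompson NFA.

Bottom-up over the parse tree:
Each of the 9 symbol leaves contributes a 2-state fragment.
  sr — 4 states
  q ∪ sr — 8 states
  qr — 4 states
  qr ∪ q — 8 states
  (q ∪ sr)prq(qr ∪ q) — 22 states

22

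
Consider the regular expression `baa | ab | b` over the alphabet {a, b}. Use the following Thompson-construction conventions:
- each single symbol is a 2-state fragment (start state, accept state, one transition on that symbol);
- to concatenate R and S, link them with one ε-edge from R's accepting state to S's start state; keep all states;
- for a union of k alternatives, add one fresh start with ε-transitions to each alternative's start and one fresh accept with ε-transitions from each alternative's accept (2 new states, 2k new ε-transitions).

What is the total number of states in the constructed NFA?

Building bottom-up:
Each of the 6 symbol leaves contributes a 2-state fragment.
  baa : 6 states
  ab : 4 states
  baa | ab | b : 14 states

14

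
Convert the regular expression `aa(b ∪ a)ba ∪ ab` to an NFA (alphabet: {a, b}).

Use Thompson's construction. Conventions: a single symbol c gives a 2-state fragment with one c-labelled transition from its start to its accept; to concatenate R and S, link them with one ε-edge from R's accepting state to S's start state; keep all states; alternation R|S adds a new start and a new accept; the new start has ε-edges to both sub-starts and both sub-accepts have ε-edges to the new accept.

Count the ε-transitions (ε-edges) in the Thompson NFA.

Recursing over subexpressions:
Each of the 8 symbol leaves contributes 0 ε-transitions.
  b ∪ a = 4 ε-transitions
  aa(b ∪ a)ba = 8 ε-transitions
  ab = 1 ε-transition
  aa(b ∪ a)ba ∪ ab = 13 ε-transitions

13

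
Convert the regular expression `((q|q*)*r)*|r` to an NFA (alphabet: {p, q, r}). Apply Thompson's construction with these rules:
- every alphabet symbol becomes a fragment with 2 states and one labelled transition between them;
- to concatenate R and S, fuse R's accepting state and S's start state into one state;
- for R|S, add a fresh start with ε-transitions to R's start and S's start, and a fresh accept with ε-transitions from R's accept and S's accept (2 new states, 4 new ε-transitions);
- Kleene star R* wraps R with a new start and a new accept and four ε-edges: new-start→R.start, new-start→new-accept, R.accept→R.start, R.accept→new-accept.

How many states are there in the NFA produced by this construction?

Building bottom-up:
Each of the 4 symbol leaves contributes a 2-state fragment.
  q* → 4 states
  q|q* → 8 states
  (q|q*)* → 10 states
  (q|q*)*r → 11 states
  ((q|q*)*r)* → 13 states
  ((q|q*)*r)*|r → 17 states

17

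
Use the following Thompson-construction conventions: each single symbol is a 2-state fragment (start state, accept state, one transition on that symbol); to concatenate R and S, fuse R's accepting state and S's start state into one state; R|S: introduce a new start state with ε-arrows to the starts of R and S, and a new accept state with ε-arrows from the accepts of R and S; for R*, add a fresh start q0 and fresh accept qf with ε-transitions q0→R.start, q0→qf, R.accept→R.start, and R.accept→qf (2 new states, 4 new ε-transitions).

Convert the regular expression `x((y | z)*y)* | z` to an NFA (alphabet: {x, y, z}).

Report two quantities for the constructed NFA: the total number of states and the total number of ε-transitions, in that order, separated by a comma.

Building bottom-up:
Each of the 5 symbol leaves contributes 2 states and 0 ε-transitions.
  y | z = 6 states, 4 ε-transitions
  (y | z)* = 8 states, 8 ε-transitions
  (y | z)*y = 9 states, 8 ε-transitions
  ((y | z)*y)* = 11 states, 12 ε-transitions
  x((y | z)*y)* = 12 states, 12 ε-transitions
  x((y | z)*y)* | z = 16 states, 16 ε-transitions

16, 16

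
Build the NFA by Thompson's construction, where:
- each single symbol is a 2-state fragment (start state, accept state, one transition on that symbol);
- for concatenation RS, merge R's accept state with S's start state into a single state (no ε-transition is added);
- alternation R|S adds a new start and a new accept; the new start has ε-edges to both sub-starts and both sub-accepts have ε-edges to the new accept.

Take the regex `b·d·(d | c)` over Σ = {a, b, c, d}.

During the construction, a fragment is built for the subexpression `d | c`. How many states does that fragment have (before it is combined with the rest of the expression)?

6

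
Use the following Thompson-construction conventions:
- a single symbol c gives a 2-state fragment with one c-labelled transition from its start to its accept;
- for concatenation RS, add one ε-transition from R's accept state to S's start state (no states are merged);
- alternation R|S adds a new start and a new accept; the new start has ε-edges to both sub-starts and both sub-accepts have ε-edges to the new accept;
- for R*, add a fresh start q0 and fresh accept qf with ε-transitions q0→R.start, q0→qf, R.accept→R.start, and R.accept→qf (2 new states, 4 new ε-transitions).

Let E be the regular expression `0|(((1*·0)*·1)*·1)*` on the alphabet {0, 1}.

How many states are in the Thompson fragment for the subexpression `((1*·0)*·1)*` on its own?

12

Fragment for `((1*·0)*·1)*`:
Each of the 3 symbol leaves contributes a 2-state fragment.
  1* — 4 states
  1*·0 — 6 states
  (1*·0)* — 8 states
  (1*·0)*·1 — 10 states
  ((1*·0)*·1)* — 12 states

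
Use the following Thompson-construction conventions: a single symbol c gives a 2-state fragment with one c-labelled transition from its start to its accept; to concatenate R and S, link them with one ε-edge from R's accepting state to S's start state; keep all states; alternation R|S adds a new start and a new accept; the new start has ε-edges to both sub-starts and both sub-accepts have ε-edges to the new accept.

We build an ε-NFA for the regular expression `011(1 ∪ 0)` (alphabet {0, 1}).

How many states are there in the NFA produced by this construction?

Building bottom-up:
Each of the 5 symbol leaves contributes a 2-state fragment.
  1 ∪ 0 : 6 states
  011(1 ∪ 0) : 12 states

12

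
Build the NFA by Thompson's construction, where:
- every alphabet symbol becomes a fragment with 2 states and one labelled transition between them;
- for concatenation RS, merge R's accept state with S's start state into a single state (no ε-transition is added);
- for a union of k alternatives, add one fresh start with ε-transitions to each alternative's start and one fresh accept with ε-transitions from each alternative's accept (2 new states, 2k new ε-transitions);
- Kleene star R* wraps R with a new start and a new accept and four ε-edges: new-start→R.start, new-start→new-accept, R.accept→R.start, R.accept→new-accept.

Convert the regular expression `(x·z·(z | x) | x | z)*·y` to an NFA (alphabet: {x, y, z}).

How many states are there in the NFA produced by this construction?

17

Bottom-up over the parse tree:
Each of the 7 symbol leaves contributes a 2-state fragment.
  z | x = 6 states
  x·z·(z | x) = 8 states
  x·z·(z | x) | x | z = 14 states
  (x·z·(z | x) | x | z)* = 16 states
  (x·z·(z | x) | x | z)*·y = 17 states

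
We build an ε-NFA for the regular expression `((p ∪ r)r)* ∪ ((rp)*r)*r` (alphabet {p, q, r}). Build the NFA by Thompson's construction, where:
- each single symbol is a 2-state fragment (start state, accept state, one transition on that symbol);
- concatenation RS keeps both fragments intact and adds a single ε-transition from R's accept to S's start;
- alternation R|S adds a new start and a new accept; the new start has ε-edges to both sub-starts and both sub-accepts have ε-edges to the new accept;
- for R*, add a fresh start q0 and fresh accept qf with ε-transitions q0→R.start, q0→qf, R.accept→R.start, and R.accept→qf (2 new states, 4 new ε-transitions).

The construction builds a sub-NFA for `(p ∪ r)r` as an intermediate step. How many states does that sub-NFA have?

Fragment for `(p ∪ r)r`:
Each of the 3 symbol leaves contributes a 2-state fragment.
  p ∪ r : 6 states
  (p ∪ r)r : 8 states

8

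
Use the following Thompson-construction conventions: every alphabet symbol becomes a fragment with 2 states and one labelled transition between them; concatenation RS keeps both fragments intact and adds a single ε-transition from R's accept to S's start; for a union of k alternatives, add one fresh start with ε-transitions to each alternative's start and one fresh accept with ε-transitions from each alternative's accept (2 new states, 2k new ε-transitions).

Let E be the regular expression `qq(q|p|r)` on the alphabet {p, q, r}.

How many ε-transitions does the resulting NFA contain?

8

Building bottom-up:
Each of the 5 symbol leaves contributes 0 ε-transitions.
  q|p|r : 6 ε-transitions
  qq(q|p|r) : 8 ε-transitions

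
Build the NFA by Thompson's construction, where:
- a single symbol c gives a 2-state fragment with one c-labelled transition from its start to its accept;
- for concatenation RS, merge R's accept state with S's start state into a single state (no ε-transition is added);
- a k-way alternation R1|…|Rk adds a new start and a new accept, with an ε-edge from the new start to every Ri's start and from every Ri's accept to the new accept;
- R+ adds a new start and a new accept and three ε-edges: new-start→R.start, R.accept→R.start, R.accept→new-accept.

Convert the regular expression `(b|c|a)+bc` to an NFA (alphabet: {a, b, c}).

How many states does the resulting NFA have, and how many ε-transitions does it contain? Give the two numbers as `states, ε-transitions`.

Recursing over subexpressions:
Each of the 5 symbol leaves contributes 2 states and 0 ε-transitions.
  b|c|a — 8 states, 6 ε-transitions
  (b|c|a)+ — 10 states, 9 ε-transitions
  (b|c|a)+bc — 12 states, 9 ε-transitions

12, 9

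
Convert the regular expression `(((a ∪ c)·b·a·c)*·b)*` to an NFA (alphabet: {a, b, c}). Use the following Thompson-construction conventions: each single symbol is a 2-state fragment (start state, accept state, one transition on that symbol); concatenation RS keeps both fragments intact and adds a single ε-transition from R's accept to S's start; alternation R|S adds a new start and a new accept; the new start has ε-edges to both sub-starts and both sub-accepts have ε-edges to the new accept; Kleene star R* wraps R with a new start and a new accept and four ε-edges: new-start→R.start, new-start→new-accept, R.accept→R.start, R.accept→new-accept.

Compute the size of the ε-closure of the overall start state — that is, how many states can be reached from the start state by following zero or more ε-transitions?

8

Let C(F) = |ε-closure(F.start)| within fragment F, and note whether F accepts ε. Symbol fragments have C = 1 and do not accept ε. Then:
  a ∪ c — new start ε-reaches every alternative's start; none of them accept ε, so the new accept is not reached: |closure| = 1 + 1 + 1 = 3
  (a ∪ c)·b·a·c — same as the first factor's closure: |closure| = 3
  ((a ∪ c)·b·a·c)* — new start has ε-edges to the inner start and to the new accept, so |closure| = 2 + 3 = 5
  ((a ∪ c)·b·a·c)*·b — |closure| = 5 + 1 = 6 (closure spills across the concat boundary because the left factor accepts ε)
  (((a ∪ c)·b·a·c)*·b)* — new start has ε-edges to the inner start and to the new accept, so |closure| = 2 + 6 = 8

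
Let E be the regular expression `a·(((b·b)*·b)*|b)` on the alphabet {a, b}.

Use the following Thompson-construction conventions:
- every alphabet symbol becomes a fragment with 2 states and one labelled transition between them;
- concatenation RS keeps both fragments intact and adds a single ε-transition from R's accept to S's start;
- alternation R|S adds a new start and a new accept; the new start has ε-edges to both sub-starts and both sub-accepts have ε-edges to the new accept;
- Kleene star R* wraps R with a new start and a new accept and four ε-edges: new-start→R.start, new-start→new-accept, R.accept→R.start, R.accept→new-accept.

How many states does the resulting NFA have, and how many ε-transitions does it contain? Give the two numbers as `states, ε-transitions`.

16, 15

Recursing over subexpressions:
Each of the 5 symbol leaves contributes 2 states and 0 ε-transitions.
  b·b = 4 states, 1 ε-transition
  (b·b)* = 6 states, 5 ε-transitions
  (b·b)*·b = 8 states, 6 ε-transitions
  ((b·b)*·b)* = 10 states, 10 ε-transitions
  ((b·b)*·b)*|b = 14 states, 14 ε-transitions
  a·(((b·b)*·b)*|b) = 16 states, 15 ε-transitions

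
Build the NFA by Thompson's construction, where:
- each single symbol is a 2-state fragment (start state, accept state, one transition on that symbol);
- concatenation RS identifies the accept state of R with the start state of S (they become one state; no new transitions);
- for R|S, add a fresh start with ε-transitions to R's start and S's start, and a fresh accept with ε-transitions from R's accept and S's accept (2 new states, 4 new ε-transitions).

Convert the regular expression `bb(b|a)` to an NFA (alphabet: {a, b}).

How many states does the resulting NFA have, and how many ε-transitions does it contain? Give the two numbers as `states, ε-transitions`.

8, 4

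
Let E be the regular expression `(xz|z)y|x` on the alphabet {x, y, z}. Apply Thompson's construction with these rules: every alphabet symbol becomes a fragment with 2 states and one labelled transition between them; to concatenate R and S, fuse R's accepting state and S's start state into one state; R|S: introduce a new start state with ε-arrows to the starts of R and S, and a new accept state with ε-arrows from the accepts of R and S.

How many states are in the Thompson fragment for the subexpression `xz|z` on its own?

7

Fragment for `xz|z`:
Each of the 3 symbol leaves contributes a 2-state fragment.
  xz → 3 states
  xz|z → 7 states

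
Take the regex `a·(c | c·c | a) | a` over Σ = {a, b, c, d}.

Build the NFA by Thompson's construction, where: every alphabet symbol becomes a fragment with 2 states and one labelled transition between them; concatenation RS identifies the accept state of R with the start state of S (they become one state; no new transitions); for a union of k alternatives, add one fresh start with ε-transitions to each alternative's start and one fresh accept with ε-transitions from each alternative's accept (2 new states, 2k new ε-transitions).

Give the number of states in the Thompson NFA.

14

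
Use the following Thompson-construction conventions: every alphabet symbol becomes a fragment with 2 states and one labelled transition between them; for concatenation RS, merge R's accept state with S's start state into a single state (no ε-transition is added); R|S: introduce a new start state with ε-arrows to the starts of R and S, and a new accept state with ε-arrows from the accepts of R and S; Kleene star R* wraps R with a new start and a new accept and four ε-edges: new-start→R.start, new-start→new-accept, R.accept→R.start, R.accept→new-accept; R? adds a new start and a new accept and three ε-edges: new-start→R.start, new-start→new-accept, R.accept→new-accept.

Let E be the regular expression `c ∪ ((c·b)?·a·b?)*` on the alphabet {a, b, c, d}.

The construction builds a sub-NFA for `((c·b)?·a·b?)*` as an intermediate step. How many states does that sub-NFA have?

11

Fragment for `((c·b)?·a·b?)*`:
Each of the 4 symbol leaves contributes a 2-state fragment.
  c·b → 3 states
  (c·b)? → 5 states
  b? → 4 states
  (c·b)?·a·b? → 9 states
  ((c·b)?·a·b?)* → 11 states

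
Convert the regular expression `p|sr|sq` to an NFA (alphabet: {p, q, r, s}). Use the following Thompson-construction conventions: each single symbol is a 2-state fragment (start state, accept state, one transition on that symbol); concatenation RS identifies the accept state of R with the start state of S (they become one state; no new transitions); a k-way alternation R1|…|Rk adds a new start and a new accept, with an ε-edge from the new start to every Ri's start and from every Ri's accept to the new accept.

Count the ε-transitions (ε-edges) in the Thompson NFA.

6

By structural recursion:
Each of the 5 symbol leaves contributes 0 ε-transitions.
  sr → 0 ε-transitions
  sq → 0 ε-transitions
  p|sr|sq → 6 ε-transitions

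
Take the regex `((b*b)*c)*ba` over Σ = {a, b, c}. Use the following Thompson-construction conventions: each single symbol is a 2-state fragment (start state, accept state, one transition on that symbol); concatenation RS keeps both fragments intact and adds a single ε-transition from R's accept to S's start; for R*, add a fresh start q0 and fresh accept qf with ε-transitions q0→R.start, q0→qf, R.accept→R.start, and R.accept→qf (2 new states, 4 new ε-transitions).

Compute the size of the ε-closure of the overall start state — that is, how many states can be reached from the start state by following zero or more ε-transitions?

10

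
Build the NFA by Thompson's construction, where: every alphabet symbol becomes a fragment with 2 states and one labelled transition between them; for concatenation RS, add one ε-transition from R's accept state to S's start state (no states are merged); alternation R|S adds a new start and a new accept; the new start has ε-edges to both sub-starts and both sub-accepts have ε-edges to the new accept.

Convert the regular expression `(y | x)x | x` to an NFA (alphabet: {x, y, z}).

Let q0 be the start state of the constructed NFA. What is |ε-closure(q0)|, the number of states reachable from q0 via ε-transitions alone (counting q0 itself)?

5

Compute the ε-closure size of each fragment's start state recursively; a symbol fragment's start has no outgoing ε-edge, so its closure is just itself (size 1).
  y | x → new start ε-reaches every alternative's start; none of them accept ε, so the new accept is not reached: |ε-closure| = 1 + 1 + 1 = 3
  (y | x)x → same as the first factor's closure: |ε-closure| = 3
  (y | x)x | x → |ε-closure| = 1 + 3 + 1 = 5 (the new accept is not ε-reachable since no branch accepts ε)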